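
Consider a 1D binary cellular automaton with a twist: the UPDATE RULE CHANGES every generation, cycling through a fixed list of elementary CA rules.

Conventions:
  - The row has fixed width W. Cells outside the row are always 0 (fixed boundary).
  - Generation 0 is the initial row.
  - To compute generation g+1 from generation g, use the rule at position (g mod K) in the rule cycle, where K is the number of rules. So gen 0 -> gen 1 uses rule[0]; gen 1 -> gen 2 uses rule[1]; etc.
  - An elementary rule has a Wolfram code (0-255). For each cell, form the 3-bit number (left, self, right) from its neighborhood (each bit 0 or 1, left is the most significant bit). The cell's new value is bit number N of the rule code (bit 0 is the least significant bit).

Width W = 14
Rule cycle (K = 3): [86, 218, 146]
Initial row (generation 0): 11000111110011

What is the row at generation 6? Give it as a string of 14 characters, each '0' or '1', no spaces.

Gen 0: 11000111110011
Gen 1 (rule 86): 01101000011101
Gen 2 (rule 218): 11100100111100
Gen 3 (rule 146): 01011011011010
Gen 4 (rule 86): 11001001001011
Gen 5 (rule 218): 11110110110011
Gen 6 (rule 146): 01100000001100

Answer: 01100000001100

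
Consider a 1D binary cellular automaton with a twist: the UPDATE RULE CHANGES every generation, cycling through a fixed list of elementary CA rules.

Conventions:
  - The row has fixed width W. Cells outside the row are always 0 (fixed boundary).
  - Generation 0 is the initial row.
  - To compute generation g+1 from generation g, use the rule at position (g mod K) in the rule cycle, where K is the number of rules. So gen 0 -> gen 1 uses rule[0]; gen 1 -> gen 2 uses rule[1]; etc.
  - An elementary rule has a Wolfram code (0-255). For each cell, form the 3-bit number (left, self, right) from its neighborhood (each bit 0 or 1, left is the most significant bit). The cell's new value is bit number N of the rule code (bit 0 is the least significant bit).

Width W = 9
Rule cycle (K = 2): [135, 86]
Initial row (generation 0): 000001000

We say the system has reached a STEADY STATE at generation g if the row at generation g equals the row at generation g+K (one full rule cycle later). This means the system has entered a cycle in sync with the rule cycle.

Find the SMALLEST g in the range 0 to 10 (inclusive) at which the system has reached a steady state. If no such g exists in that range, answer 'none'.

Answer: 1

Derivation:
Gen 0: 000001000
Gen 1 (rule 135): 111111011
Gen 2 (rule 86): 000001001
Gen 3 (rule 135): 111111011
Gen 4 (rule 86): 000001001
Gen 5 (rule 135): 111111011
Gen 6 (rule 86): 000001001
Gen 7 (rule 135): 111111011
Gen 8 (rule 86): 000001001
Gen 9 (rule 135): 111111011
Gen 10 (rule 86): 000001001
Gen 11 (rule 135): 111111011
Gen 12 (rule 86): 000001001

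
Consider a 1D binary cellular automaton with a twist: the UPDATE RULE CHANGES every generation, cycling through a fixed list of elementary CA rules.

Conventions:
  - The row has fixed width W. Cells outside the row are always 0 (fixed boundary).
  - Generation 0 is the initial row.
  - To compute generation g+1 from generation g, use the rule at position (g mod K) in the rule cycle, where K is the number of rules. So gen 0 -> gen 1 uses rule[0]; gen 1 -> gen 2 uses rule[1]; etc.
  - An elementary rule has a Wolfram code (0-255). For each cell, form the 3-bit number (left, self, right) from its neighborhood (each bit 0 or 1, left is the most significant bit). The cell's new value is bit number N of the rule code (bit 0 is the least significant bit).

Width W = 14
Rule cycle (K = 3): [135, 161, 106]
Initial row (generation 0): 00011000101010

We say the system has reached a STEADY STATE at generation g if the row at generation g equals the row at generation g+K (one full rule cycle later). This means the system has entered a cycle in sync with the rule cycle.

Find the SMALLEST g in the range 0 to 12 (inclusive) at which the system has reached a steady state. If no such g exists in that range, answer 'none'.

Answer: 2

Derivation:
Gen 0: 00011000101010
Gen 1 (rule 135): 11100011101010
Gen 2 (rule 161): 01001001010100
Gen 3 (rule 106): 10010010101000
Gen 4 (rule 135): 10110110101011
Gen 5 (rule 161): 01001001010100
Gen 6 (rule 106): 10010010101000
Gen 7 (rule 135): 10110110101011
Gen 8 (rule 161): 01001001010100
Gen 9 (rule 106): 10010010101000
Gen 10 (rule 135): 10110110101011
Gen 11 (rule 161): 01001001010100
Gen 12 (rule 106): 10010010101000
Gen 13 (rule 135): 10110110101011
Gen 14 (rule 161): 01001001010100
Gen 15 (rule 106): 10010010101000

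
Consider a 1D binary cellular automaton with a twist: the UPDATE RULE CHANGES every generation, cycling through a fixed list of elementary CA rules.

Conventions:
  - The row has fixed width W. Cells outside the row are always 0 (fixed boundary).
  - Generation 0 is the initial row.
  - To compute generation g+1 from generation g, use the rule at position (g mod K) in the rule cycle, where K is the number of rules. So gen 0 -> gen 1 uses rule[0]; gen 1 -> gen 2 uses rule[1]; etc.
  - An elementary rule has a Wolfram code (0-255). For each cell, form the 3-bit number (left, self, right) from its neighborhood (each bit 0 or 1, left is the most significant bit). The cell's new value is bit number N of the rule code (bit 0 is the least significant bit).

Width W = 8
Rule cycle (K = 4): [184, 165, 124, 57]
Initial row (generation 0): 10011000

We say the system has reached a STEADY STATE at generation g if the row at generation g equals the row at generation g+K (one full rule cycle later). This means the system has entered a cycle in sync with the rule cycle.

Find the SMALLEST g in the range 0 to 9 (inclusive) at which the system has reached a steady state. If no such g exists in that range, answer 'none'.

Gen 0: 10011000
Gen 1 (rule 184): 01010100
Gen 2 (rule 165): 01111101
Gen 3 (rule 124): 01000111
Gen 4 (rule 57): 00110100
Gen 5 (rule 184): 00101010
Gen 6 (rule 165): 10111110
Gen 7 (rule 124): 11100011
Gen 8 (rule 57): 10011010
Gen 9 (rule 184): 01010101
Gen 10 (rule 165): 01111111
Gen 11 (rule 124): 01000001
Gen 12 (rule 57): 00111100
Gen 13 (rule 184): 00111010

Answer: none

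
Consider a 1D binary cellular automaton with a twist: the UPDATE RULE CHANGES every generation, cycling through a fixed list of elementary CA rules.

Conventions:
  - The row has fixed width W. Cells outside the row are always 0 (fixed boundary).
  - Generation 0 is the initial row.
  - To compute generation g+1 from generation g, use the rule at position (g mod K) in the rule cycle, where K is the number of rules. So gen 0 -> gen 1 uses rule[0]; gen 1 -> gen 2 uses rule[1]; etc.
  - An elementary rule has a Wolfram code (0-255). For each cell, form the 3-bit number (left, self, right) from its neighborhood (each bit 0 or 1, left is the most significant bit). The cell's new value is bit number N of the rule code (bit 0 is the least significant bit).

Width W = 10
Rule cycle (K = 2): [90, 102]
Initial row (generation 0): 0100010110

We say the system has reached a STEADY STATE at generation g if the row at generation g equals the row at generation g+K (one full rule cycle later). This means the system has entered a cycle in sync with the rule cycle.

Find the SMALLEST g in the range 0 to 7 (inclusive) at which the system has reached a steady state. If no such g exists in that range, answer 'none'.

Answer: none

Derivation:
Gen 0: 0100010110
Gen 1 (rule 90): 1010100111
Gen 2 (rule 102): 1111101001
Gen 3 (rule 90): 1000100110
Gen 4 (rule 102): 1001101010
Gen 5 (rule 90): 0111100001
Gen 6 (rule 102): 1000100011
Gen 7 (rule 90): 0101010111
Gen 8 (rule 102): 1111111001
Gen 9 (rule 90): 1000001110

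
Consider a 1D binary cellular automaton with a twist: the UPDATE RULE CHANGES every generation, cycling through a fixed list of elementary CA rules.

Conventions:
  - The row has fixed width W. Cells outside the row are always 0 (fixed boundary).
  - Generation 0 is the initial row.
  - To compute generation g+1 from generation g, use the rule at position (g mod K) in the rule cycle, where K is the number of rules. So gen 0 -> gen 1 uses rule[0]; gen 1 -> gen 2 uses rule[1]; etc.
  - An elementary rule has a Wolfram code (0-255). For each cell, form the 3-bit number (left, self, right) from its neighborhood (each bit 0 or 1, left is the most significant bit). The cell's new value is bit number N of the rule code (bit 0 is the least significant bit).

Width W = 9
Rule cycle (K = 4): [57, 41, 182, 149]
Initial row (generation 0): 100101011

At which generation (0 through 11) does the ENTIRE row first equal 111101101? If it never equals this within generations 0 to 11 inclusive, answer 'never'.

Gen 0: 100101011
Gen 1 (rule 57): 010010110
Gen 2 (rule 41): 000001100
Gen 3 (rule 182): 000010010
Gen 4 (rule 149): 111011011
Gen 5 (rule 57): 100110110
Gen 6 (rule 41): 000101100
Gen 7 (rule 182): 001110010
Gen 8 (rule 149): 100101011
Gen 9 (rule 57): 010010110
Gen 10 (rule 41): 000001100
Gen 11 (rule 182): 000010010

Answer: never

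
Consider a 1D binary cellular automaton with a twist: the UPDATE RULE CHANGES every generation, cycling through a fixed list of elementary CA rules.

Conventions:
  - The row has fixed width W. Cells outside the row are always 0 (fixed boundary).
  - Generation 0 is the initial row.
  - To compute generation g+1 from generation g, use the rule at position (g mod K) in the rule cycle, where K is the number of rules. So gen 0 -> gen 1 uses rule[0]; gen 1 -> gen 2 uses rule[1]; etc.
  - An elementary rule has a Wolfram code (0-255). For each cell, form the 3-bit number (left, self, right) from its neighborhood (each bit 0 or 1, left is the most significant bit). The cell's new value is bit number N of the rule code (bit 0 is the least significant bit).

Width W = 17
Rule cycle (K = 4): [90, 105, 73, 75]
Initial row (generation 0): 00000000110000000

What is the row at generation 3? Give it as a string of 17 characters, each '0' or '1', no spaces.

Answer: 10000100000010001

Derivation:
Gen 0: 00000000110000000
Gen 1 (rule 90): 00000001111000000
Gen 2 (rule 105): 11111101001011111
Gen 3 (rule 73): 10000100000010001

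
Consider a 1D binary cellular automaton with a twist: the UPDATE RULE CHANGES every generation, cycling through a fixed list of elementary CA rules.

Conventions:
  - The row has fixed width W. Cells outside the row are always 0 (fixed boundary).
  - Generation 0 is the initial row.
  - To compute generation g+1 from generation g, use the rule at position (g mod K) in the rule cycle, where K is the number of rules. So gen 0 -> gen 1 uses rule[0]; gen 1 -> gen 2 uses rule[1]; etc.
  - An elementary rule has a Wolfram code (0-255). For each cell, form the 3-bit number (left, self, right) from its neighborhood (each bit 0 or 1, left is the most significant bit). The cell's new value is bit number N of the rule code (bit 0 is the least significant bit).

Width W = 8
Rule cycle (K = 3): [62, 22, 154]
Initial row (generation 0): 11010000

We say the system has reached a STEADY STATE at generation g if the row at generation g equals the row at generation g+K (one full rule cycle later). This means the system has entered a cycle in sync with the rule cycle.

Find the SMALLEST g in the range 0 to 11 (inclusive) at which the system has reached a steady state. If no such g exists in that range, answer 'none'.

Answer: 5

Derivation:
Gen 0: 11010000
Gen 1 (rule 62): 10111000
Gen 2 (rule 22): 10000100
Gen 3 (rule 154): 01001010
Gen 4 (rule 62): 11111111
Gen 5 (rule 22): 00000000
Gen 6 (rule 154): 00000000
Gen 7 (rule 62): 00000000
Gen 8 (rule 22): 00000000
Gen 9 (rule 154): 00000000
Gen 10 (rule 62): 00000000
Gen 11 (rule 22): 00000000
Gen 12 (rule 154): 00000000
Gen 13 (rule 62): 00000000
Gen 14 (rule 22): 00000000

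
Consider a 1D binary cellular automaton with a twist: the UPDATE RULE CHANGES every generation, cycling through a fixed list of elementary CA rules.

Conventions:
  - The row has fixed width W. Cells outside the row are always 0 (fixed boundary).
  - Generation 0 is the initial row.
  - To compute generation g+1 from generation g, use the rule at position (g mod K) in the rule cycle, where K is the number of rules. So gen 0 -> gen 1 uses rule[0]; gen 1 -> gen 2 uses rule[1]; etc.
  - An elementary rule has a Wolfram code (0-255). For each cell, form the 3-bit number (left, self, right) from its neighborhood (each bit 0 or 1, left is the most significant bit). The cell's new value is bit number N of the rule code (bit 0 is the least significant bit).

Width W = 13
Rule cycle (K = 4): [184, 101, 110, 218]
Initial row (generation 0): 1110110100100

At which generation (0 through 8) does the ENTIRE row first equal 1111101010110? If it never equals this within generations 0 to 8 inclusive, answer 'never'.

Answer: 5

Derivation:
Gen 0: 1110110100100
Gen 1 (rule 184): 1101101010010
Gen 2 (rule 101): 0110111110010
Gen 3 (rule 110): 1111100010110
Gen 4 (rule 218): 1111110100111
Gen 5 (rule 184): 1111101010110
Gen 6 (rule 101): 0000111111010
Gen 7 (rule 110): 0001100001110
Gen 8 (rule 218): 0011110011111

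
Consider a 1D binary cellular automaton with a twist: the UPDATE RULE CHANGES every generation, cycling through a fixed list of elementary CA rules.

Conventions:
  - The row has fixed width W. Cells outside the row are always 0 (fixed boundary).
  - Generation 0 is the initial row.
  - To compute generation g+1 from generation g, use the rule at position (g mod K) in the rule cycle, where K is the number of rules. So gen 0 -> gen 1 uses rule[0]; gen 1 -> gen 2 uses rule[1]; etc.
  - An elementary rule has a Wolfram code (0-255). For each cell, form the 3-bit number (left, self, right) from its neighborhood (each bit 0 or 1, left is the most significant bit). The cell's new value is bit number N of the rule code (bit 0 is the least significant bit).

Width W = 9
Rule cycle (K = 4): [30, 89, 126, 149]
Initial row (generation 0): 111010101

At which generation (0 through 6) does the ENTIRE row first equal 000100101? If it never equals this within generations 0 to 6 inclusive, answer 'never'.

Gen 0: 111010101
Gen 1 (rule 30): 100010101
Gen 2 (rule 89): 011000000
Gen 3 (rule 126): 111100000
Gen 4 (rule 149): 011011111
Gen 5 (rule 30): 110010000
Gen 6 (rule 89): 111001111

Answer: never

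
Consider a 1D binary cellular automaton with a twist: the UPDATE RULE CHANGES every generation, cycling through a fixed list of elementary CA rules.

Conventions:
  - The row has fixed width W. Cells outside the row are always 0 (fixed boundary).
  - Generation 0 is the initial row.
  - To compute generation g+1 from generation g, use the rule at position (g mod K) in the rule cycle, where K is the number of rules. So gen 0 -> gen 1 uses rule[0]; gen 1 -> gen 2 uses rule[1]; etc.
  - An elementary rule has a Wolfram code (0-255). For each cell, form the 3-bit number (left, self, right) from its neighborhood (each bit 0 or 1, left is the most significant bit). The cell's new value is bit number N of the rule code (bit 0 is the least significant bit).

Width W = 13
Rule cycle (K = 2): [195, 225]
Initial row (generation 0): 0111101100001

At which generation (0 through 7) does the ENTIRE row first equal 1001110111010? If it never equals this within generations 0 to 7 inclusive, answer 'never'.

Answer: 7

Derivation:
Gen 0: 0111101100001
Gen 1 (rule 195): 1011100101110
Gen 2 (rule 225): 0101100010110
Gen 3 (rule 195): 1000101100010
Gen 4 (rule 225): 0010010101000
Gen 5 (rule 195): 1100100000011
Gen 6 (rule 225): 0100001111001
Gen 7 (rule 195): 1001110111010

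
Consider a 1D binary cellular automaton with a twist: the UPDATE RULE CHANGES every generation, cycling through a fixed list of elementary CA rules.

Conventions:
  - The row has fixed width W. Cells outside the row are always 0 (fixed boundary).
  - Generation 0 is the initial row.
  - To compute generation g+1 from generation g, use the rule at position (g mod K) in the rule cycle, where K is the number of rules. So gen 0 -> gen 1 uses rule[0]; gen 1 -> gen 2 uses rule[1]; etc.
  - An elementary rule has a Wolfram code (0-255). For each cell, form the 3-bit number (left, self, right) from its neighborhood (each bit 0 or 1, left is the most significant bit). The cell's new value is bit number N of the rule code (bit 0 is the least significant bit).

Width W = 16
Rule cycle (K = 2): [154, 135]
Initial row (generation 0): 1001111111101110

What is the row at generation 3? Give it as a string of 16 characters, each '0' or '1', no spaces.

Gen 0: 1001111111101110
Gen 1 (rule 154): 0111111111001101
Gen 2 (rule 135): 1011111110010001
Gen 3 (rule 154): 0011111101101010

Answer: 0011111101101010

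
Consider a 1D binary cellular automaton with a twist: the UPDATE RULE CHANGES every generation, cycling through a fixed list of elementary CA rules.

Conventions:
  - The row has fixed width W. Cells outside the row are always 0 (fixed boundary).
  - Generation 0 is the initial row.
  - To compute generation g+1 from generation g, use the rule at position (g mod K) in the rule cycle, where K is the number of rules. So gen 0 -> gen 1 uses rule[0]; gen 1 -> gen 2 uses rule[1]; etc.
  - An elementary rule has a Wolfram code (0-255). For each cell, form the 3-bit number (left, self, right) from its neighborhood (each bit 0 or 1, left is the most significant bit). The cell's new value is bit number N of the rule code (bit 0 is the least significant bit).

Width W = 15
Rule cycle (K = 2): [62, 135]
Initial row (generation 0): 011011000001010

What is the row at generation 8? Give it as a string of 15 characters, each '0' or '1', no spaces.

Answer: 010011001100101

Derivation:
Gen 0: 011011000001010
Gen 1 (rule 62): 110110100011111
Gen 2 (rule 135): 000000101101110
Gen 3 (rule 62): 000001111011001
Gen 4 (rule 135): 111110110000011
Gen 5 (rule 62): 100001101000110
Gen 6 (rule 135): 101110001011000
Gen 7 (rule 62): 111001011110100
Gen 8 (rule 135): 010011001100101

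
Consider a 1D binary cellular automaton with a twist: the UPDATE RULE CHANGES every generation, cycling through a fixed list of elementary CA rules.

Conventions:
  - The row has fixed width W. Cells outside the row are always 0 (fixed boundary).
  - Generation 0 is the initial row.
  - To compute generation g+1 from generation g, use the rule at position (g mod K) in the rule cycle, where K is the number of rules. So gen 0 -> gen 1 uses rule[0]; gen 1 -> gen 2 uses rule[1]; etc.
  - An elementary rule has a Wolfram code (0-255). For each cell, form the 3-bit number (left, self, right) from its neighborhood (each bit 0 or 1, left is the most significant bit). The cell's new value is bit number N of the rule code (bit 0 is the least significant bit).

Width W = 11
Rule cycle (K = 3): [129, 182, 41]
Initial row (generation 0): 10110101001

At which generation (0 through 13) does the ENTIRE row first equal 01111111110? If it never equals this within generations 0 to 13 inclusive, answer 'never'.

Gen 0: 10110101001
Gen 1 (rule 129): 00000000000
Gen 2 (rule 182): 00000000000
Gen 3 (rule 41): 11111111111
Gen 4 (rule 129): 01111111110
Gen 5 (rule 182): 10111111101
Gen 6 (rule 41): 01100000010
Gen 7 (rule 129): 00001111000
Gen 8 (rule 182): 00010110100
Gen 9 (rule 41): 11001101001
Gen 10 (rule 129): 00000000000
Gen 11 (rule 182): 00000000000
Gen 12 (rule 41): 11111111111
Gen 13 (rule 129): 01111111110

Answer: 4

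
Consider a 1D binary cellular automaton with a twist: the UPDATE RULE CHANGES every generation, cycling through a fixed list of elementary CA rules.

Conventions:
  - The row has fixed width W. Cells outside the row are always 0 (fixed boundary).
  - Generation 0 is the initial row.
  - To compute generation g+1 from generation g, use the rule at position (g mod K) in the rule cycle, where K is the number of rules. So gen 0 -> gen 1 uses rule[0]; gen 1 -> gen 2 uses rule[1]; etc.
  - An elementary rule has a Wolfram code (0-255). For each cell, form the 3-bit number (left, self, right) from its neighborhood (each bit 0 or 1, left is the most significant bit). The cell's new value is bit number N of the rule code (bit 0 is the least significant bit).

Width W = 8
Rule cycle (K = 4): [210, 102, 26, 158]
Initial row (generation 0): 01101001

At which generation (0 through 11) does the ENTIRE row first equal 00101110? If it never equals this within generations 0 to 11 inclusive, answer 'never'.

Gen 0: 01101001
Gen 1 (rule 210): 10100110
Gen 2 (rule 102): 11101010
Gen 3 (rule 26): 10000001
Gen 4 (rule 158): 11000011
Gen 5 (rule 210): 01100101
Gen 6 (rule 102): 10101111
Gen 7 (rule 26): 00001000
Gen 8 (rule 158): 00011100
Gen 9 (rule 210): 00101110
Gen 10 (rule 102): 01110010
Gen 11 (rule 26): 11001101

Answer: 9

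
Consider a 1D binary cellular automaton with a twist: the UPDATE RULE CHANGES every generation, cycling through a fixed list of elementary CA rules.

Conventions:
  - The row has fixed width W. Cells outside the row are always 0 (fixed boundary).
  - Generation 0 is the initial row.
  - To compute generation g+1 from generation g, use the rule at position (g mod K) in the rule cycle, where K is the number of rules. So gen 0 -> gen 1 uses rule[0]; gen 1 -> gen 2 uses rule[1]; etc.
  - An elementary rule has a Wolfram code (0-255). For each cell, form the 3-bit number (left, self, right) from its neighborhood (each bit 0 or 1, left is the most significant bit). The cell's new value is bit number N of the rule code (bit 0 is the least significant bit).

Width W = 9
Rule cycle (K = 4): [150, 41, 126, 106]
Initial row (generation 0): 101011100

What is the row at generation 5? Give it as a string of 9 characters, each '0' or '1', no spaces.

Answer: 101000011

Derivation:
Gen 0: 101011100
Gen 1 (rule 150): 101001010
Gen 2 (rule 41): 010000100
Gen 3 (rule 126): 111001110
Gen 4 (rule 106): 101011010
Gen 5 (rule 150): 101000011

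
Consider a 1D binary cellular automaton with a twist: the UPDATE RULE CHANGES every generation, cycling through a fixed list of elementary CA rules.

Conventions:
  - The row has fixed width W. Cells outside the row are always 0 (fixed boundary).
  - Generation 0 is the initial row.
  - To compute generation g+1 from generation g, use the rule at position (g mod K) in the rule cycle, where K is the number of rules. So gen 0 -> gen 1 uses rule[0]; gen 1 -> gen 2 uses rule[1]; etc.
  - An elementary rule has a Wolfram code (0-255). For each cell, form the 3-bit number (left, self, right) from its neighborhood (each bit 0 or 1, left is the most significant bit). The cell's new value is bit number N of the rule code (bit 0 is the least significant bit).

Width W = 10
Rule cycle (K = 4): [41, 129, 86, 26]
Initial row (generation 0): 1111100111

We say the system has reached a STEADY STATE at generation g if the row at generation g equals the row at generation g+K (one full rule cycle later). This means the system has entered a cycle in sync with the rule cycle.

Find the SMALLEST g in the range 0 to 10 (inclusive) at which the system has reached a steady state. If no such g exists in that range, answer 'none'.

Answer: none

Derivation:
Gen 0: 1111100111
Gen 1 (rule 41): 1000000100
Gen 2 (rule 129): 0011110001
Gen 3 (rule 86): 0100011011
Gen 4 (rule 26): 1010110010
Gen 5 (rule 41): 0101100000
Gen 6 (rule 129): 0000001111
Gen 7 (rule 86): 0000010001
Gen 8 (rule 26): 0000101010
Gen 9 (rule 41): 1110010100
Gen 10 (rule 129): 0100000001
Gen 11 (rule 86): 1110000011
Gen 12 (rule 26): 1001000110
Gen 13 (rule 41): 0000010100
Gen 14 (rule 129): 1111000001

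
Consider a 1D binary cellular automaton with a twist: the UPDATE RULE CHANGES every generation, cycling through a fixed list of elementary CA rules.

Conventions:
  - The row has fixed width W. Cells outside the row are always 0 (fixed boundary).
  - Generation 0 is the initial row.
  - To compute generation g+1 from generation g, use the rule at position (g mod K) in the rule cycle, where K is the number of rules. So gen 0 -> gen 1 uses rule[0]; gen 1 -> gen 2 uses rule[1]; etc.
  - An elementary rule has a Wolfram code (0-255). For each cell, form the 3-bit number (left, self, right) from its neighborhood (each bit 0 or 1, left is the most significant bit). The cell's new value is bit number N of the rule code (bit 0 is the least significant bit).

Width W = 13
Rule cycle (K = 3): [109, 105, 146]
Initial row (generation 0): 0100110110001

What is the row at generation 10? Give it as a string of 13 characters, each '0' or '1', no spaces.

Answer: 1110110111011

Derivation:
Gen 0: 0100110110001
Gen 1 (rule 109): 0100111110101
Gen 2 (rule 105): 0000100011010
Gen 3 (rule 146): 0001010100001
Gen 4 (rule 109): 1101111101101
Gen 5 (rule 105): 1111000111110
Gen 6 (rule 146): 0110101011101
Gen 7 (rule 109): 0111111110111
Gen 8 (rule 105): 0100000011101
Gen 9 (rule 146): 1010000101000
Gen 10 (rule 109): 1110110111011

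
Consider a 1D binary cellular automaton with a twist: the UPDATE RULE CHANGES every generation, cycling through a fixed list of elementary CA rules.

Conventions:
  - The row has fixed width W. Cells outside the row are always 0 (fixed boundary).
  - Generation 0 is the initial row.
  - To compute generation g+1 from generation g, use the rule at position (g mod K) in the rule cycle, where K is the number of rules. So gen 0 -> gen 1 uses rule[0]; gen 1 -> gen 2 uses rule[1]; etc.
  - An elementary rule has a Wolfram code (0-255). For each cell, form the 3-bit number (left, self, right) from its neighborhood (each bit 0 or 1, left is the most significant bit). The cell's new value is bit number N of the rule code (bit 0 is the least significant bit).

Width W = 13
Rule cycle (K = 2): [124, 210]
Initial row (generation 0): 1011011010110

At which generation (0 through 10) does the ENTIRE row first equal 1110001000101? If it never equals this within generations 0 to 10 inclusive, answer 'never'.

Answer: never

Derivation:
Gen 0: 1011011010110
Gen 1 (rule 124): 1111111111111
Gen 2 (rule 210): 0111111111111
Gen 3 (rule 124): 0100000000001
Gen 4 (rule 210): 1010000000010
Gen 5 (rule 124): 1111000000011
Gen 6 (rule 210): 0111100000101
Gen 7 (rule 124): 0100110000111
Gen 8 (rule 210): 1011011001011
Gen 9 (rule 124): 1111111101111
Gen 10 (rule 210): 0111111100111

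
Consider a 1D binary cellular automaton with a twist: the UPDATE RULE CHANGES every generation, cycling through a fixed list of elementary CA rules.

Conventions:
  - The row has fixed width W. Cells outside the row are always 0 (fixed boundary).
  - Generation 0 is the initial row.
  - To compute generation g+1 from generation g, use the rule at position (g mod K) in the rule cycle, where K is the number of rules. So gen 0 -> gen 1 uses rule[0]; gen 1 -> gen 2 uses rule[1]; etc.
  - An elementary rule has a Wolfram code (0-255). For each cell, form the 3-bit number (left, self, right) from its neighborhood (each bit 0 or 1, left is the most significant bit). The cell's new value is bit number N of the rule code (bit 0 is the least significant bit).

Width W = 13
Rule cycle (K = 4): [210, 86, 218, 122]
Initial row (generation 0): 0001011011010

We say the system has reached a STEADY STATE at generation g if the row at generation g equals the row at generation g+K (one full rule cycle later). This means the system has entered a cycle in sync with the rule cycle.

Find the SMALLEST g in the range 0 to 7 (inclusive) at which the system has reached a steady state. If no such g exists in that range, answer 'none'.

Answer: none

Derivation:
Gen 0: 0001011011010
Gen 1 (rule 210): 0010001001001
Gen 2 (rule 86): 0111011111111
Gen 3 (rule 218): 1111011111111
Gen 4 (rule 122): 1001110000001
Gen 5 (rule 210): 0110111000010
Gen 6 (rule 86): 1010001100111
Gen 7 (rule 218): 0001011111111
Gen 8 (rule 122): 0010110000001
Gen 9 (rule 210): 0100011000010
Gen 10 (rule 86): 1110101100111
Gen 11 (rule 218): 1110001111111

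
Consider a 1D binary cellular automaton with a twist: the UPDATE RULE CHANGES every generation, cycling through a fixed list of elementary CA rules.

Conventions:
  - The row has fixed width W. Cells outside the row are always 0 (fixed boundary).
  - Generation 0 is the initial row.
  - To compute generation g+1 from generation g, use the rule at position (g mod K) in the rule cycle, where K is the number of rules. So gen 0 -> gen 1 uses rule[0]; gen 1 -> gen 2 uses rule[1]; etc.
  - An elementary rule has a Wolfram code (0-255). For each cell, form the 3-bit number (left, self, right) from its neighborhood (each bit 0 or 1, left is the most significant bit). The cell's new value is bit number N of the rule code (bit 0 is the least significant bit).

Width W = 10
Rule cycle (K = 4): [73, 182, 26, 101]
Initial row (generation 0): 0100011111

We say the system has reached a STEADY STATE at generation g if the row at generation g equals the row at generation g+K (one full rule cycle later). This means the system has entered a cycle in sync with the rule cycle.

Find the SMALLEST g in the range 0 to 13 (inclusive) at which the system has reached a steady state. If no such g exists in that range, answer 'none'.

Gen 0: 0100011111
Gen 1 (rule 73): 0001010001
Gen 2 (rule 182): 0011111011
Gen 3 (rule 26): 0110000010
Gen 4 (rule 101): 0010111010
Gen 5 (rule 73): 1000101000
Gen 6 (rule 182): 1101111100
Gen 7 (rule 26): 1001000010
Gen 8 (rule 101): 1001011010
Gen 9 (rule 73): 0000011000
Gen 10 (rule 182): 0000100100
Gen 11 (rule 26): 0001011010
Gen 12 (rule 101): 1101101110
Gen 13 (rule 73): 1101101010
Gen 14 (rule 182): 0010011111
Gen 15 (rule 26): 0101110000
Gen 16 (rule 101): 0110010111
Gen 17 (rule 73): 0110000101

Answer: none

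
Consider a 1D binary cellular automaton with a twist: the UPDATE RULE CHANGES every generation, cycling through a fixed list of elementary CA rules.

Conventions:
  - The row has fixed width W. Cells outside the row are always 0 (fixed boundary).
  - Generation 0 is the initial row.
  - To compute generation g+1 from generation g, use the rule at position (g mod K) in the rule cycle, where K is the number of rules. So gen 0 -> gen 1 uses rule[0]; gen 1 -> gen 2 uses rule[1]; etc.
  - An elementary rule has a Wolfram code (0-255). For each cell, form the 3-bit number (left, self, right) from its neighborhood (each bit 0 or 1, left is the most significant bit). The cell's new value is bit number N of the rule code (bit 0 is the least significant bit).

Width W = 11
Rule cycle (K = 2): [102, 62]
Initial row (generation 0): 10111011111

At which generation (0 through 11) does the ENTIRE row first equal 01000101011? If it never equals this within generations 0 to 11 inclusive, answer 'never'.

Answer: never

Derivation:
Gen 0: 10111011111
Gen 1 (rule 102): 11001100001
Gen 2 (rule 62): 10111010011
Gen 3 (rule 102): 11001110101
Gen 4 (rule 62): 10111001111
Gen 5 (rule 102): 11001010001
Gen 6 (rule 62): 10111111011
Gen 7 (rule 102): 11000001101
Gen 8 (rule 62): 10100011011
Gen 9 (rule 102): 11100101101
Gen 10 (rule 62): 10011111011
Gen 11 (rule 102): 10100001101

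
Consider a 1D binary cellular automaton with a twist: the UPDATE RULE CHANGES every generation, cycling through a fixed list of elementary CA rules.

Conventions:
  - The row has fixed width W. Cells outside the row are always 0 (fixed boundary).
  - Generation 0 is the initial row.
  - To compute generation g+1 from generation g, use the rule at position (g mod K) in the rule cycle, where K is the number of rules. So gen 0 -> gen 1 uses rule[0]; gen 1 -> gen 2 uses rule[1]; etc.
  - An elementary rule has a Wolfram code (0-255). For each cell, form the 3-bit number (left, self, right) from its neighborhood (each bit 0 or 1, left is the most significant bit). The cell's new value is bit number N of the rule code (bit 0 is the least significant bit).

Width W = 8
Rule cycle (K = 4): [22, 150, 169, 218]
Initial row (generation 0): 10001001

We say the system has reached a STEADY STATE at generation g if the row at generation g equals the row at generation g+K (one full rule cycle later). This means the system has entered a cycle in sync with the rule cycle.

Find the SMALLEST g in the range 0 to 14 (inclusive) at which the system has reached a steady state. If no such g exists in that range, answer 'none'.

Gen 0: 10001001
Gen 1 (rule 22): 11011111
Gen 2 (rule 150): 00001110
Gen 3 (rule 169): 11101100
Gen 4 (rule 218): 11101110
Gen 5 (rule 22): 00000001
Gen 6 (rule 150): 00000011
Gen 7 (rule 169): 11111010
Gen 8 (rule 218): 11111001
Gen 9 (rule 22): 00000111
Gen 10 (rule 150): 00001010
Gen 11 (rule 169): 11100100
Gen 12 (rule 218): 11111010
Gen 13 (rule 22): 00000011
Gen 14 (rule 150): 00000100
Gen 15 (rule 169): 11110001
Gen 16 (rule 218): 11111010
Gen 17 (rule 22): 00000011
Gen 18 (rule 150): 00000100

Answer: 12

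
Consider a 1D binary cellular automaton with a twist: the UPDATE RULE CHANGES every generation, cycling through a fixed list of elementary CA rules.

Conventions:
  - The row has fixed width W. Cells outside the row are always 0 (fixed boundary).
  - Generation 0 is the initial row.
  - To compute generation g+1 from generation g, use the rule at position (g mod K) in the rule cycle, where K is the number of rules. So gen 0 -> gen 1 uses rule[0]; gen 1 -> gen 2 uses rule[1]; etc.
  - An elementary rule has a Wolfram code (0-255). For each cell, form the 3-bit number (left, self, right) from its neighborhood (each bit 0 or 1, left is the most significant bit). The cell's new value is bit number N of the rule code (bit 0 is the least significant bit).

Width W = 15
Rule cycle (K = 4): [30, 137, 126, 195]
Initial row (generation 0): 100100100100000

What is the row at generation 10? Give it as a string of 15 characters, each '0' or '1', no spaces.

Answer: 100110000000011

Derivation:
Gen 0: 100100100100000
Gen 1 (rule 30): 111111111110000
Gen 2 (rule 137): 111111111100111
Gen 3 (rule 126): 100000000111101
Gen 4 (rule 195): 001111111011100
Gen 5 (rule 30): 011000000010010
Gen 6 (rule 137): 010011111000000
Gen 7 (rule 126): 111110001100000
Gen 8 (rule 195): 011110110101111
Gen 9 (rule 30): 110000100101000
Gen 10 (rule 137): 100110000000011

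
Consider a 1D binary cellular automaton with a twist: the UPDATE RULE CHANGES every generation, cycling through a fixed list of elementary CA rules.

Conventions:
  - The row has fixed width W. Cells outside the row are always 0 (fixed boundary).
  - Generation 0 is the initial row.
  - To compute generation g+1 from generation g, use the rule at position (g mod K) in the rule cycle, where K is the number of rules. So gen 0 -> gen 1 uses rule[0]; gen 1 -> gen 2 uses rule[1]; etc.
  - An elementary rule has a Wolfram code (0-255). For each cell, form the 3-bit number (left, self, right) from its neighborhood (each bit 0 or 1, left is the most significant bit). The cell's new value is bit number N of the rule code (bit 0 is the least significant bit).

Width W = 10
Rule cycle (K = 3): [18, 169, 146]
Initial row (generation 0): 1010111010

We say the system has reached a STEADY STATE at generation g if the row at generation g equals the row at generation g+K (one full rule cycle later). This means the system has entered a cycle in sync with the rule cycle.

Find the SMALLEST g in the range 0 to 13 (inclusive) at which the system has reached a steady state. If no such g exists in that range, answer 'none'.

Answer: 4

Derivation:
Gen 0: 1010111010
Gen 1 (rule 18): 0000000001
Gen 2 (rule 169): 1111111100
Gen 3 (rule 146): 0111111010
Gen 4 (rule 18): 1000000001
Gen 5 (rule 169): 0011111100
Gen 6 (rule 146): 0101111010
Gen 7 (rule 18): 1000000001
Gen 8 (rule 169): 0011111100
Gen 9 (rule 146): 0101111010
Gen 10 (rule 18): 1000000001
Gen 11 (rule 169): 0011111100
Gen 12 (rule 146): 0101111010
Gen 13 (rule 18): 1000000001
Gen 14 (rule 169): 0011111100
Gen 15 (rule 146): 0101111010
Gen 16 (rule 18): 1000000001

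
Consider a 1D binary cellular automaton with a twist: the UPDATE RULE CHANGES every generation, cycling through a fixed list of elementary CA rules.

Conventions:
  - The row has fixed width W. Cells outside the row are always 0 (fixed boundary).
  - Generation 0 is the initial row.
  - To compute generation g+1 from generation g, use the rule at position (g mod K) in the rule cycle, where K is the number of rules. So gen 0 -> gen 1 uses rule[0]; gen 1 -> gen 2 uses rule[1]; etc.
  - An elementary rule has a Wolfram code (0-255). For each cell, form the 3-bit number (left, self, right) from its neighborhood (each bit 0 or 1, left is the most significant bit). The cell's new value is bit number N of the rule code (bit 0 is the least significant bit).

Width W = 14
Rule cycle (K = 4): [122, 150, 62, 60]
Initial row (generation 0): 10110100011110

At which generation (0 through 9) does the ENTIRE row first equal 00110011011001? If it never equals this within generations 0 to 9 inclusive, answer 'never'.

Gen 0: 10110100011110
Gen 1 (rule 122): 01111010110011
Gen 2 (rule 150): 10110010001100
Gen 3 (rule 62): 11101111011010
Gen 4 (rule 60): 10011000110111
Gen 5 (rule 122): 01111101111101
Gen 6 (rule 150): 10111000111001
Gen 7 (rule 62): 11100101100111
Gen 8 (rule 60): 10010111010100
Gen 9 (rule 122): 01101101101010

Answer: never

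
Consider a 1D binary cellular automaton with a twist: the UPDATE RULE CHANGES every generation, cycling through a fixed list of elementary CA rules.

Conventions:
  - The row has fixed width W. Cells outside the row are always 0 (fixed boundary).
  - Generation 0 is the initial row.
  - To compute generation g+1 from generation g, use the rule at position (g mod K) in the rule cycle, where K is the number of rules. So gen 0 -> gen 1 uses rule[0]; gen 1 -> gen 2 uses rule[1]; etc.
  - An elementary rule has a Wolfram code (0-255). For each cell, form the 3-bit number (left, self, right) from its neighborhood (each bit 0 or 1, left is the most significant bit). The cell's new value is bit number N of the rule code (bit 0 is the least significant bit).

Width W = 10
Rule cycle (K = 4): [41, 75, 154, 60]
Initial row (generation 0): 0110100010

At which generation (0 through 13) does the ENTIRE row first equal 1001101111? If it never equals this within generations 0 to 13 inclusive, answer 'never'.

Answer: 6

Derivation:
Gen 0: 0110100010
Gen 1 (rule 41): 0101001000
Gen 2 (rule 75): 1000010011
Gen 3 (rule 154): 0100101110
Gen 4 (rule 60): 0110111001
Gen 5 (rule 41): 0101100000
Gen 6 (rule 75): 1001101111
Gen 7 (rule 154): 0111001110
Gen 8 (rule 60): 0100101001
Gen 9 (rule 41): 0000010000
Gen 10 (rule 75): 1111100111
Gen 11 (rule 154): 1111011110
Gen 12 (rule 60): 1000110001
Gen 13 (rule 41): 0010100100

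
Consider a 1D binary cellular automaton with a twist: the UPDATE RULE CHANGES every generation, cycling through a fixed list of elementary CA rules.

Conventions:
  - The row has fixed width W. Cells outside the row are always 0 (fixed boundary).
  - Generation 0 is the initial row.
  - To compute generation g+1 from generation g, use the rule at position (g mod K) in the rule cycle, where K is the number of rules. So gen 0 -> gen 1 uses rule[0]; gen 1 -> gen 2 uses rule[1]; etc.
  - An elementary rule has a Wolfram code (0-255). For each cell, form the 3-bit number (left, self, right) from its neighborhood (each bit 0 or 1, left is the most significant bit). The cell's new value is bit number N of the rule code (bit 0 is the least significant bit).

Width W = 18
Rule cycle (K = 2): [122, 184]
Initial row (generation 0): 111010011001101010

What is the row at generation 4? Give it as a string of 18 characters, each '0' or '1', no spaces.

Gen 0: 111010011001101010
Gen 1 (rule 122): 101101111111110101
Gen 2 (rule 184): 011011111111101010
Gen 3 (rule 122): 111110000000110101
Gen 4 (rule 184): 111101000000101010

Answer: 111101000000101010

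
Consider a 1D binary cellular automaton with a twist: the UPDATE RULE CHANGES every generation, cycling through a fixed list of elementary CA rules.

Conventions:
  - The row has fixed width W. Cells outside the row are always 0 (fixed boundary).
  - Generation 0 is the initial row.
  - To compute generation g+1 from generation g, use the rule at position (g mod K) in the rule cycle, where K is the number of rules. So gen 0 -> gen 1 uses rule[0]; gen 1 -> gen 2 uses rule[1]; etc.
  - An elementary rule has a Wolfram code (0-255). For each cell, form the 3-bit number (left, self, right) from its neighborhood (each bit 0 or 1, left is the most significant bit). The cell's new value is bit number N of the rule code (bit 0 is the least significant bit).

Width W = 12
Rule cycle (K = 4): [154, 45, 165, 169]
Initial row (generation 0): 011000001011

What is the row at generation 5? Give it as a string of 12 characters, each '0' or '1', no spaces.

Gen 0: 011000001011
Gen 1 (rule 154): 110100010010
Gen 2 (rule 45): 101101010010
Gen 3 (rule 165): 110011110010
Gen 4 (rule 169): 100011100000
Gen 5 (rule 154): 010111010000

Answer: 010111010000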